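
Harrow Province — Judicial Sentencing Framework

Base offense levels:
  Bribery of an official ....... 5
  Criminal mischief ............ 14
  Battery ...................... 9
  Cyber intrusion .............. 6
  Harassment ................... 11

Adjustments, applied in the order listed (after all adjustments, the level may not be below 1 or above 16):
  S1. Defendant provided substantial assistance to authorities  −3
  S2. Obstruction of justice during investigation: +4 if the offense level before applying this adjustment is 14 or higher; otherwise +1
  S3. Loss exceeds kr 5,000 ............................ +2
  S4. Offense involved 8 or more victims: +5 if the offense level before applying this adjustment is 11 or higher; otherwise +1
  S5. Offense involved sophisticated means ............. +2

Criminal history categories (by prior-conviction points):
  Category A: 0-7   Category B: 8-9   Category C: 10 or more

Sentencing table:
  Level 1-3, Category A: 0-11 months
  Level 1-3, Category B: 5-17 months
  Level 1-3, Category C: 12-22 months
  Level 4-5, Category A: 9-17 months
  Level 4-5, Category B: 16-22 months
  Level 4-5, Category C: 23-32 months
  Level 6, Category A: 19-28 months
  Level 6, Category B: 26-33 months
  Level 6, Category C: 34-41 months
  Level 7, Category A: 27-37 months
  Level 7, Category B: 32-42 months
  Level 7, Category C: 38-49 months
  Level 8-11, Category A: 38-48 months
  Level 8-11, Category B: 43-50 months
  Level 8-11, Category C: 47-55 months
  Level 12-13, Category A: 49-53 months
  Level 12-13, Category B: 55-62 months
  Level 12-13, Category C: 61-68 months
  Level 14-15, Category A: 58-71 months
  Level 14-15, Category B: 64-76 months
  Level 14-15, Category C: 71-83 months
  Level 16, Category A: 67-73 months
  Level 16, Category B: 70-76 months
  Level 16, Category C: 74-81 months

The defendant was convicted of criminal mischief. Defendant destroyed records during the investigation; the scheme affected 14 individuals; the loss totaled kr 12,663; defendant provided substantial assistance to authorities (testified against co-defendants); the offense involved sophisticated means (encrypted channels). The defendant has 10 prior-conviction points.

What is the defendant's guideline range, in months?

Base offense level for criminal mischief: 14.
S1 applies: 14 − 3 = 11.
S2 applies (level before this adjustment is 11 < 14, so +1): 11 + 1 = 12.
S3 applies: 12 + 2 = 14.
S4 applies (level before this adjustment is 14 ≥ 11, so +5): 14 + 5 = 19.
S5 applies: 19 + 2 = 21.
Level 21 exceeds the maximum of 16; capped at 16.
Final offense level: 16.
Criminal history: 10 prior points → Category C (10+).
Level 16 falls in the 16 band.
Grid: Level 16 × Category C = 74-81 months.

74-81 months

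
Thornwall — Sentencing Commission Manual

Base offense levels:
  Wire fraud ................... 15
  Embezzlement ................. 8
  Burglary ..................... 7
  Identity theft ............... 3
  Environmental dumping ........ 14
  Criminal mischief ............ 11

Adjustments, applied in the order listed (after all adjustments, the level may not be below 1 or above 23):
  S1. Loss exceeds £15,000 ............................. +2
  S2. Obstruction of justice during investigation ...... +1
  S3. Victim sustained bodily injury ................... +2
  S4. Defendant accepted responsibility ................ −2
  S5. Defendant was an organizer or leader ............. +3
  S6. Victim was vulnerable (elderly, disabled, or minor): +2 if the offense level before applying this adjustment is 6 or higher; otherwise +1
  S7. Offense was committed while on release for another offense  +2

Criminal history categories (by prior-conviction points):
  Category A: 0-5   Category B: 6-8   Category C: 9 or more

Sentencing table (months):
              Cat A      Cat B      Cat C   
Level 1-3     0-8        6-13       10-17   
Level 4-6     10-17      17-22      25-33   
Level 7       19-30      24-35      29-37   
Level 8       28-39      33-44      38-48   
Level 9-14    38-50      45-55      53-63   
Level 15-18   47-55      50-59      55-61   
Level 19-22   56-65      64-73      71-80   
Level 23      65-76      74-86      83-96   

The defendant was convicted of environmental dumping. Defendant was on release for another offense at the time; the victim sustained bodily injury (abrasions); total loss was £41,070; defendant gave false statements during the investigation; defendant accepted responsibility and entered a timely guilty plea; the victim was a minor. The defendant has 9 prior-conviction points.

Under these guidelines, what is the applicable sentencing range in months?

71-80 months

Base offense level for environmental dumping: 14.
S1 applies: 14 + 2 = 16.
S2 applies: 16 + 1 = 17.
S3 applies: 17 + 2 = 19.
S4 applies: 19 − 2 = 17.
S6 applies (level before this adjustment is 17 ≥ 6, so +2): 17 + 2 = 19.
S7 applies: 19 + 2 = 21.
Final offense level: 21.
Criminal history: 9 prior points → Category C (9+).
Level 21 falls in the 19-22 band.
Grid: Level 19-22 × Category C = 71-80 months.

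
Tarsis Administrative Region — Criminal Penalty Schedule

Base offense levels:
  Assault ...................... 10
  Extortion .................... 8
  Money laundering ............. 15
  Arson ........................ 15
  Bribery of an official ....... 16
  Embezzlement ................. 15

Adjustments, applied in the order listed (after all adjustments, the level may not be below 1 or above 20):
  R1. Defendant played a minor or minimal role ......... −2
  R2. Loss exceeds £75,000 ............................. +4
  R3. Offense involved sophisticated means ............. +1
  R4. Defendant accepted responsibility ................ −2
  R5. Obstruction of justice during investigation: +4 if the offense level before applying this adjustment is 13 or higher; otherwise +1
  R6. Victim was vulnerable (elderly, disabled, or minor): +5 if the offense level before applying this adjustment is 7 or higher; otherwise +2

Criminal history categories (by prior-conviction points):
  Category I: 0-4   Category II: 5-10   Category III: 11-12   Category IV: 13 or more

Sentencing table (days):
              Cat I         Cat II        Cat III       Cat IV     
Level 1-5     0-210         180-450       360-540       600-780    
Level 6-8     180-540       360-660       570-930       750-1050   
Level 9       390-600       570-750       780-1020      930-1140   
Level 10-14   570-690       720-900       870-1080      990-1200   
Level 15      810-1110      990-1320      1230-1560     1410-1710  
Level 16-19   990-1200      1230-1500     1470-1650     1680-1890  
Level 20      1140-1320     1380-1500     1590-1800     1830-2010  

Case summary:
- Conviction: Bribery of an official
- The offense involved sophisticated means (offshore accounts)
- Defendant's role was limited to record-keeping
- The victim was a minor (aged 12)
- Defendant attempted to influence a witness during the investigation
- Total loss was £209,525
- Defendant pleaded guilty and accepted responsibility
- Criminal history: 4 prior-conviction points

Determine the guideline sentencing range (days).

1140-1320 days

Base offense level for bribery of an official: 16.
R1 applies: 16 − 2 = 14.
R2 applies: 14 + 4 = 18.
R3 applies: 18 + 1 = 19.
R4 applies: 19 − 2 = 17.
R5 applies (level before this adjustment is 17 ≥ 13, so +4): 17 + 4 = 21.
R6 applies (level before this adjustment is 21 ≥ 7, so +5): 21 + 5 = 26.
Level 26 exceeds the maximum of 20; capped at 20.
Final offense level: 20.
Criminal history: 4 prior points → Category I (0-4).
Level 20 falls in the 20 band.
Grid: Level 20 × Category I = 1140-1320 days.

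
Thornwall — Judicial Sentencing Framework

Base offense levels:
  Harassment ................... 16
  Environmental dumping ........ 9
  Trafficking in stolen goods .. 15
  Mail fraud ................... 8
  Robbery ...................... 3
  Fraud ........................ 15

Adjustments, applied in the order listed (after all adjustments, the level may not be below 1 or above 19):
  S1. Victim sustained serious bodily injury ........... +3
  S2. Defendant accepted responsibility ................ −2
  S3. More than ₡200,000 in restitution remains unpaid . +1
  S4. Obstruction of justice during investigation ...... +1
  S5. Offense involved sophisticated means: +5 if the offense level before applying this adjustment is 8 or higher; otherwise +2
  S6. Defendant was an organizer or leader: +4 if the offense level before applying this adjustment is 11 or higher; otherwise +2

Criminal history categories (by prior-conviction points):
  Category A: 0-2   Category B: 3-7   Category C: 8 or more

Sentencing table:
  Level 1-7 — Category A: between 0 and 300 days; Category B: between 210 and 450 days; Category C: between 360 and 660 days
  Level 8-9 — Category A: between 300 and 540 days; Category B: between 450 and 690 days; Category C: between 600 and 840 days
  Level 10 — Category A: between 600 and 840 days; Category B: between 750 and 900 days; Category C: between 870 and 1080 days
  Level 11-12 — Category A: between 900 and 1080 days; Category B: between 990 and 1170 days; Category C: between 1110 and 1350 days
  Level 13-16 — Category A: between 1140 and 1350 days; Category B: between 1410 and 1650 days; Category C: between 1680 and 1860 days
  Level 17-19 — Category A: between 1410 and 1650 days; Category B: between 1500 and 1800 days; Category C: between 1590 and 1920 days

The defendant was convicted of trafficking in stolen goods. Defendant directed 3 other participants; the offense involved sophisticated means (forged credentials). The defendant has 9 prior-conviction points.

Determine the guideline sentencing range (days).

1590-1920 days

Base offense level for trafficking in stolen goods: 15.
S3 does not apply.
S5 applies (level before this adjustment is 15 ≥ 8, so +5): 15 + 5 = 20.
S6 applies (level before this adjustment is 20 ≥ 11, so +4): 20 + 4 = 24.
Level 24 exceeds the maximum of 19; capped at 19.
Final offense level: 19.
Criminal history: 9 prior points → Category C (8+).
Level 19 falls in the 17-19 band.
Grid: Level 17-19 × Category C = 1590-1920 days.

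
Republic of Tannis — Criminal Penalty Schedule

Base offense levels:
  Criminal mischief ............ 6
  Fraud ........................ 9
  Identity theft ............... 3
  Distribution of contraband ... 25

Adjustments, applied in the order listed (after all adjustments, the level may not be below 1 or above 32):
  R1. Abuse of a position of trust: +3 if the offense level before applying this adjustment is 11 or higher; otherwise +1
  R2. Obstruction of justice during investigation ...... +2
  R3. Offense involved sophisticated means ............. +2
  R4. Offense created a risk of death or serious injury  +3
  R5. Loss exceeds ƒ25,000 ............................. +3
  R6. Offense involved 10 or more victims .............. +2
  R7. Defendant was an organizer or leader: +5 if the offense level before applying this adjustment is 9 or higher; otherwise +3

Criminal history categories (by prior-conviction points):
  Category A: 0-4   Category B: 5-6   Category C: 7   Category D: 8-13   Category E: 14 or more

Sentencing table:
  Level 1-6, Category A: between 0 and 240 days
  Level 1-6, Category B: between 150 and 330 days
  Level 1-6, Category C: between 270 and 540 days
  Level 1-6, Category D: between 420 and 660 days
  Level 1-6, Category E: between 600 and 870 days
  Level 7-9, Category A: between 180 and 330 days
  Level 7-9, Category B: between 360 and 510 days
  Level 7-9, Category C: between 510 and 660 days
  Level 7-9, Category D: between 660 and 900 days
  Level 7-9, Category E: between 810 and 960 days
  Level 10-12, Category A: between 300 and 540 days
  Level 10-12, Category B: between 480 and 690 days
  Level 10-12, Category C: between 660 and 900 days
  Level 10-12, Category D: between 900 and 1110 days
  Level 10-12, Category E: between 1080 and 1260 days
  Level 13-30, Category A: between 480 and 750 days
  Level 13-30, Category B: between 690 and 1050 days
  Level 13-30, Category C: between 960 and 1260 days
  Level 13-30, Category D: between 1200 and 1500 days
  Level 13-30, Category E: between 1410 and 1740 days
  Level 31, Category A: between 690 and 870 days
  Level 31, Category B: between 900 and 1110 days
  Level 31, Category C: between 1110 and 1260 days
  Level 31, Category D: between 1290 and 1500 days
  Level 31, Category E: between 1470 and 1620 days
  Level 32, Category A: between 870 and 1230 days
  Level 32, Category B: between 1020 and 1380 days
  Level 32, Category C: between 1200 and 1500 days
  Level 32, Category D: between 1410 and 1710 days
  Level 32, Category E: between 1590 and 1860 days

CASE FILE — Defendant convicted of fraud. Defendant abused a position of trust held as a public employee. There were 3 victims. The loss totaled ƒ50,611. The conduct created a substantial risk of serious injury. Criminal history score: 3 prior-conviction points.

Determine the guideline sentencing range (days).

Base offense level for fraud: 9.
R1 applies (level before this adjustment is 9 < 11, so +1): 9 + 1 = 10.
R4 applies: 10 + 3 = 13.
R5 applies: 13 + 3 = 16.
R6 does not apply.
R7 does not apply.
Final offense level: 16.
Criminal history: 3 prior points → Category A (0-4).
Level 16 falls in the 13-30 band.
Grid: Level 13-30 × Category A = 480-750 days.

480-750 days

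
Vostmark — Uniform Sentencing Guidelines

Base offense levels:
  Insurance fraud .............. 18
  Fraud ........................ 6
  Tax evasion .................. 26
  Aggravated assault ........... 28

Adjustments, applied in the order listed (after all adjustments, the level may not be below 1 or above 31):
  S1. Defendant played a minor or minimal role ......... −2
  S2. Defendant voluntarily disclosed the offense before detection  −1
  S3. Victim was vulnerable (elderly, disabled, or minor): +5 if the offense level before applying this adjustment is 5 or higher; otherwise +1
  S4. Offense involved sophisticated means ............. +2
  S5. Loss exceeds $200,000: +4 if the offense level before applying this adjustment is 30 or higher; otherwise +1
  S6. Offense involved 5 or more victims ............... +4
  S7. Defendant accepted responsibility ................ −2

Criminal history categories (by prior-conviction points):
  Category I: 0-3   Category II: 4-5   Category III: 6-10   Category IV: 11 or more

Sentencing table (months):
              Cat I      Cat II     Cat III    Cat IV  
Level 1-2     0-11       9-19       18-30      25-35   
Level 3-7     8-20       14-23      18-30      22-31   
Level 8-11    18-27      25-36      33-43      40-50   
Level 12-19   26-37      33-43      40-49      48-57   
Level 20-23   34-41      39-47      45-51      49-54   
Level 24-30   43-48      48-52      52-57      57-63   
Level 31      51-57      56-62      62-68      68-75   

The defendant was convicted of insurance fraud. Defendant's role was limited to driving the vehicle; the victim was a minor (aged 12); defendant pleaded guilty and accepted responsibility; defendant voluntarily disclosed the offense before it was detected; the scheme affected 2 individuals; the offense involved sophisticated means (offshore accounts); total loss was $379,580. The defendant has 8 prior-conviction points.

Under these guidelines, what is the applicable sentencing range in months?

45-51 months

Base offense level for insurance fraud: 18.
S1 applies: 18 − 2 = 16.
S2 applies: 16 − 1 = 15.
S3 applies (level before this adjustment is 15 ≥ 5, so +5): 15 + 5 = 20.
S4 applies: 20 + 2 = 22.
S5 applies (level before this adjustment is 22 < 30, so +1): 22 + 1 = 23.
S6 does not apply.
S7 applies: 23 − 2 = 21.
Final offense level: 21.
Criminal history: 8 prior points → Category III (6-10).
Level 21 falls in the 20-23 band.
Grid: Level 20-23 × Category III = 45-51 months.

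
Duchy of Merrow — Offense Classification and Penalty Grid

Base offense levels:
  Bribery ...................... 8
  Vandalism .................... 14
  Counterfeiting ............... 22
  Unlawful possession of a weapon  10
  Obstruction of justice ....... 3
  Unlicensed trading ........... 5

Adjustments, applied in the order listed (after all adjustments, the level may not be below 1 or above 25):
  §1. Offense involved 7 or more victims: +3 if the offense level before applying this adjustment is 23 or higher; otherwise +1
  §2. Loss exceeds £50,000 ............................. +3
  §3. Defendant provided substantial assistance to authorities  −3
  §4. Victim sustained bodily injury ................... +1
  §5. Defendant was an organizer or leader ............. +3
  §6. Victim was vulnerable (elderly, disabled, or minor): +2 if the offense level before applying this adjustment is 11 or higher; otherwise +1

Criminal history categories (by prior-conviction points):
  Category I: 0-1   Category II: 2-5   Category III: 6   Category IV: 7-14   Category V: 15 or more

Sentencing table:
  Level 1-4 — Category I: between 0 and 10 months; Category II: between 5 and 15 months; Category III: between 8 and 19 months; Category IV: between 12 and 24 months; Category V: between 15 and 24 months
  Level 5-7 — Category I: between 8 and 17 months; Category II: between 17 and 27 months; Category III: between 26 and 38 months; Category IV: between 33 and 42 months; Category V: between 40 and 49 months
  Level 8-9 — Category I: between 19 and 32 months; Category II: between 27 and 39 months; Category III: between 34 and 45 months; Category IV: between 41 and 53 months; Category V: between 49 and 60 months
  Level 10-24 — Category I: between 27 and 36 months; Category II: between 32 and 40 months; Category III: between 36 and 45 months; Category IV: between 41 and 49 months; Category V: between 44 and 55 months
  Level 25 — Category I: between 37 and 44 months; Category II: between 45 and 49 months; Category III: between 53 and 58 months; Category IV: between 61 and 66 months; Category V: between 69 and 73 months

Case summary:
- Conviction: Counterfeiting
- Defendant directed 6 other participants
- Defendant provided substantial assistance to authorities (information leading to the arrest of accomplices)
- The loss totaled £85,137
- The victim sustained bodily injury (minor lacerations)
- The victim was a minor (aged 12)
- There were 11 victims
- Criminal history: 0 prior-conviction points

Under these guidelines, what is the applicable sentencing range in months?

Base offense level for counterfeiting: 22.
§1 applies (level before this adjustment is 22 < 23, so +1): 22 + 1 = 23.
§2 applies: 23 + 3 = 26.
§3 applies: 26 − 3 = 23.
§4 applies: 23 + 1 = 24.
§5 applies: 24 + 3 = 27.
§6 applies (level before this adjustment is 27 ≥ 11, so +2): 27 + 2 = 29.
Level 29 exceeds the maximum of 25; capped at 25.
Final offense level: 25.
Criminal history: 0 prior points → Category I (0-1).
Level 25 falls in the 25 band.
Grid: Level 25 × Category I = 37-44 months.

37-44 months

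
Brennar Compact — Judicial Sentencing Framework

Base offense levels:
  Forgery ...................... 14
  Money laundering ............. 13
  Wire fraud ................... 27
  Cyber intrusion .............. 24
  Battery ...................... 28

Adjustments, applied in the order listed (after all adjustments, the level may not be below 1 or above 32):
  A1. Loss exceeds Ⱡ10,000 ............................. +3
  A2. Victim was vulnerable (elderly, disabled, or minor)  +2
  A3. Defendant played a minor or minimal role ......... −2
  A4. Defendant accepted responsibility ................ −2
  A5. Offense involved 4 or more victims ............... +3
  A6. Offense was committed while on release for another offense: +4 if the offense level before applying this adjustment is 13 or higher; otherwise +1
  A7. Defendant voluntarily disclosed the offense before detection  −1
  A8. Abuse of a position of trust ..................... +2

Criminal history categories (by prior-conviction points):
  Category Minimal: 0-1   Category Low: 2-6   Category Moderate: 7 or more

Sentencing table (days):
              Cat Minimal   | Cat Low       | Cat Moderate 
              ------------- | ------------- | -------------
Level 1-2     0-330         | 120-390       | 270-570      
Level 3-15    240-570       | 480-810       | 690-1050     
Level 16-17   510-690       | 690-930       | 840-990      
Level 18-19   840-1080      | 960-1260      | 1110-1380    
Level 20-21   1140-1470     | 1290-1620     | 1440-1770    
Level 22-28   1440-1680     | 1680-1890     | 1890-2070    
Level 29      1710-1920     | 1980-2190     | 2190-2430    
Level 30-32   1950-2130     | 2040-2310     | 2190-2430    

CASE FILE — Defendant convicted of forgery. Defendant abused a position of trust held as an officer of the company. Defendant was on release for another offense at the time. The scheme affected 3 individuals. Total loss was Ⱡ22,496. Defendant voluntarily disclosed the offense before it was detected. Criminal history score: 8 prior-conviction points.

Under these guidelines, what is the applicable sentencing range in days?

Base offense level for forgery: 14.
A1 applies: 14 + 3 = 17.
A4 does not apply.
A6 applies (level before this adjustment is 17 ≥ 13, so +4): 17 + 4 = 21.
A7 applies: 21 − 1 = 20.
A8 applies: 20 + 2 = 22.
Final offense level: 22.
Criminal history: 8 prior points → Category Moderate (7+).
Level 22 falls in the 22-28 band.
Grid: Level 22-28 × Category Moderate = 1890-2070 days.

1890-2070 days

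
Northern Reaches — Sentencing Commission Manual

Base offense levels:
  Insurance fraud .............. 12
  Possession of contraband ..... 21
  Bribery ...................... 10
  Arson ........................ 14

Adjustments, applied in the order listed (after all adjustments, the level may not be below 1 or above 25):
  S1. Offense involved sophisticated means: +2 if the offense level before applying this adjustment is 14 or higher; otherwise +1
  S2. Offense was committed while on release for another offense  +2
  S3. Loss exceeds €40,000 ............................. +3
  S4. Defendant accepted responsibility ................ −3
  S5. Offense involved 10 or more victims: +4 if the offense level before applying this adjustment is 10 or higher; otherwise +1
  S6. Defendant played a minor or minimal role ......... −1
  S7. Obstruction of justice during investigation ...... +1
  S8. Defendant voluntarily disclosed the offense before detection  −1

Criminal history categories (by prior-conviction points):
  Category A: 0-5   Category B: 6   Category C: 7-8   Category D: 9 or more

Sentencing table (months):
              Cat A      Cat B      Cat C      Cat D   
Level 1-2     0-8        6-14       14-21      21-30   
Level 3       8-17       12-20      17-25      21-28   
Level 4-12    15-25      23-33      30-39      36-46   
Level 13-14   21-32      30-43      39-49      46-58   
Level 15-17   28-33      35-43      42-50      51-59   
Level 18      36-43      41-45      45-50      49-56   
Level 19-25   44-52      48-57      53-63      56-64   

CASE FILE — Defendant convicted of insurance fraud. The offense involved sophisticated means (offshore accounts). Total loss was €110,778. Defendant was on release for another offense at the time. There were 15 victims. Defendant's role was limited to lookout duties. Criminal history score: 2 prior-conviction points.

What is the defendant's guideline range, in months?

Base offense level for insurance fraud: 12.
S1 applies (level before this adjustment is 12 < 14, so +1): 12 + 1 = 13.
S2 applies: 13 + 2 = 15.
S3 applies: 15 + 3 = 18.
S5 applies (level before this adjustment is 18 ≥ 10, so +4): 18 + 4 = 22.
S6 applies: 22 − 1 = 21.
S7 does not apply.
S8 does not apply.
Final offense level: 21.
Criminal history: 2 prior points → Category A (0-5).
Level 21 falls in the 19-25 band.
Grid: Level 19-25 × Category A = 44-52 months.

44-52 months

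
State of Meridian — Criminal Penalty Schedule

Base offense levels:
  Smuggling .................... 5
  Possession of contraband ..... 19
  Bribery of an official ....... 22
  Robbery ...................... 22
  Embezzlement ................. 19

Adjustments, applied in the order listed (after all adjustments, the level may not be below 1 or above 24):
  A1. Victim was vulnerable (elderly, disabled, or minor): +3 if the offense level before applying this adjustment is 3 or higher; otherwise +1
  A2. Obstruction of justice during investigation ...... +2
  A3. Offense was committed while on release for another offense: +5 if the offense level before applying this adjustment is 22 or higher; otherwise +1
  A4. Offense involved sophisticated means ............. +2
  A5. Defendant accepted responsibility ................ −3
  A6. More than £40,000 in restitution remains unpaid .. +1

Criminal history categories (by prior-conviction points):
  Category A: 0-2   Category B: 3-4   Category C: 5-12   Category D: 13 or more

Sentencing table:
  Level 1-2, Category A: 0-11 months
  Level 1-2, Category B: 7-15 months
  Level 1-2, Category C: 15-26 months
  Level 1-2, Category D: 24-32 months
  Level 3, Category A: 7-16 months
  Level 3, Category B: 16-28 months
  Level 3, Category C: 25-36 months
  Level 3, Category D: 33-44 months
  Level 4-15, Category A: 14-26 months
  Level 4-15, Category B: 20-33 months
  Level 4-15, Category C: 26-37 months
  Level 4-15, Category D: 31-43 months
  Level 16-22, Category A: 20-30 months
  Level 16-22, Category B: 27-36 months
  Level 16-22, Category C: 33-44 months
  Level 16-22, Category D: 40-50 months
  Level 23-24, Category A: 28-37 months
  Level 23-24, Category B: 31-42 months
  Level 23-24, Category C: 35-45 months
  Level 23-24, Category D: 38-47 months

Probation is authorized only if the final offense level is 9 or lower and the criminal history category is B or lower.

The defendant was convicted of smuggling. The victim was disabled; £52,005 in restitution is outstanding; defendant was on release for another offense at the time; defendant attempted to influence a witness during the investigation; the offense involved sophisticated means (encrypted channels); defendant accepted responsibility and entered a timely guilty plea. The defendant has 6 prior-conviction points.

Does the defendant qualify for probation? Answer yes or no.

No

Base offense level for smuggling: 5.
A1 applies (level before this adjustment is 5 ≥ 3, so +3): 5 + 3 = 8.
A2 applies: 8 + 2 = 10.
A3 applies (level before this adjustment is 10 < 22, so +1): 10 + 1 = 11.
A4 applies: 11 + 2 = 13.
A5 applies: 13 − 3 = 10.
A6 applies: 10 + 1 = 11.
Final offense level: 11.
Criminal history: 6 prior points → Category C (5-12).
Level 11 falls in the 4-15 band.
Grid: Level 4-15 × Category C = 26-37 months.
Probation check: level 11 > 9 and category C > B → not eligible.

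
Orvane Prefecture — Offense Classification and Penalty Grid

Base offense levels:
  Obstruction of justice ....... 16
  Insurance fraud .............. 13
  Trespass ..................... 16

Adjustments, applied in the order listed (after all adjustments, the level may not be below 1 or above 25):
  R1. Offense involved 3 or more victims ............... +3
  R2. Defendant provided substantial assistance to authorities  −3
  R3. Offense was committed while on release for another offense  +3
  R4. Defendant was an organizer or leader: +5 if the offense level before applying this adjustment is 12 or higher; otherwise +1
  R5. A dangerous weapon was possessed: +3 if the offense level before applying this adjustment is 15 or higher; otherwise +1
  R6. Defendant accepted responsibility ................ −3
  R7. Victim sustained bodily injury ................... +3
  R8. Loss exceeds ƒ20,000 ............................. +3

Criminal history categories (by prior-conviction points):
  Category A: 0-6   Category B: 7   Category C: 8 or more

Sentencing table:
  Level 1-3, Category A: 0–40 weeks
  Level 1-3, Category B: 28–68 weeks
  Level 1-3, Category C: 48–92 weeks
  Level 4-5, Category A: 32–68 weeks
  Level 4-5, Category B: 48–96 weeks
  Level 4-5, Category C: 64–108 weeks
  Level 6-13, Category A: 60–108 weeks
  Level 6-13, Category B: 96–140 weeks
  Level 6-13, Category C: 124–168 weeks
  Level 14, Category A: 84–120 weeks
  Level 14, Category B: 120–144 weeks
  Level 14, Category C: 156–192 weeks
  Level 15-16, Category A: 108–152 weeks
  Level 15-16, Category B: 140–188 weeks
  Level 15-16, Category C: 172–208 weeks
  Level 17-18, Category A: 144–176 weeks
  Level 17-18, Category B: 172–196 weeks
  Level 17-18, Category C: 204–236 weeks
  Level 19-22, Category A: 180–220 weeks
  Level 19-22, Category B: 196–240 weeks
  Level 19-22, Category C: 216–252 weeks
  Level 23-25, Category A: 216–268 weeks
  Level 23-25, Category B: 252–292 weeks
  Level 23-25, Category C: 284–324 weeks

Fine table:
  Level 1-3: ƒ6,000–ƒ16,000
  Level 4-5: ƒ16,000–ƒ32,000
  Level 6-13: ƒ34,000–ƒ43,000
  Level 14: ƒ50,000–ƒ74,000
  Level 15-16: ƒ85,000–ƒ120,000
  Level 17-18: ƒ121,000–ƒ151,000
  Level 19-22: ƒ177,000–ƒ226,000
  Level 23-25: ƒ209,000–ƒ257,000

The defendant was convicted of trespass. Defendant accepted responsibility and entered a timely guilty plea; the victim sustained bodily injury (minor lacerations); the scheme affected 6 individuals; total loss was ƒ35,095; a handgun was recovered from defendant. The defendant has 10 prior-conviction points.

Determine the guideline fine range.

ƒ209,000–ƒ257,000

Base offense level for trespass: 16.
R1 applies: 16 + 3 = 19.
R3 does not apply.
R4 does not apply.
R5 applies (level before this adjustment is 19 ≥ 15, so +3): 19 + 3 = 22.
R6 applies: 22 − 3 = 19.
R7 applies: 19 + 3 = 22.
R8 applies: 22 + 3 = 25.
Final offense level: 25.
Level 25 falls in the 23-25 band.
Fine table: Level 23-25 → ƒ209,000–ƒ257,000.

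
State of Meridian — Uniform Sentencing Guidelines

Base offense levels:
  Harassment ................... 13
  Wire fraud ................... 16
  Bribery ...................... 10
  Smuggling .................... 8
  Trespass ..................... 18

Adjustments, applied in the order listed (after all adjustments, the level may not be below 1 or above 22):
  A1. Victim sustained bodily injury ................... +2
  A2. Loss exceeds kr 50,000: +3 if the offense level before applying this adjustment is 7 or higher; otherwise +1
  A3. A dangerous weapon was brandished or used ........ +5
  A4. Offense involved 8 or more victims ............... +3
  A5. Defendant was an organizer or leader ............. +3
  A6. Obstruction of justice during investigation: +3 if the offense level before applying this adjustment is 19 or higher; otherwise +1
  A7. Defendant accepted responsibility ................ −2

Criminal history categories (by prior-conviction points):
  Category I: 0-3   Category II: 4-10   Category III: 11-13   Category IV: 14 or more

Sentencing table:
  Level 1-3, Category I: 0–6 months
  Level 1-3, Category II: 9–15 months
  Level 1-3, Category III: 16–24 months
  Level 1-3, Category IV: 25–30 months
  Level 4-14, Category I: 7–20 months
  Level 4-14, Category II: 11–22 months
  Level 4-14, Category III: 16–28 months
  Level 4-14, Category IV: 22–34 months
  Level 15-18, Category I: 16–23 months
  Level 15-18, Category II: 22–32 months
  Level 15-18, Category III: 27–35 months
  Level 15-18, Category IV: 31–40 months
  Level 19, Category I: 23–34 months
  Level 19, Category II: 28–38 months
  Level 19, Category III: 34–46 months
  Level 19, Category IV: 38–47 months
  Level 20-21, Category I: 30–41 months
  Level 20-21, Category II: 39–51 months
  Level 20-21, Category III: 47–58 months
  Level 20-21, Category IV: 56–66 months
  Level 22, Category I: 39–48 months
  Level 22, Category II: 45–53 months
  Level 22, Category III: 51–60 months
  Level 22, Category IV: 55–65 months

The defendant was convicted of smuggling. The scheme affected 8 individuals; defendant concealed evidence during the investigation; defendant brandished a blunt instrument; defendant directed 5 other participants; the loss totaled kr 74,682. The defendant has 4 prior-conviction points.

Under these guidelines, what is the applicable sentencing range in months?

Base offense level for smuggling: 8.
A2 applies (level before this adjustment is 8 ≥ 7, so +3): 8 + 3 = 11.
A3 applies: 11 + 5 = 16.
A4 applies: 16 + 3 = 19.
A5 applies: 19 + 3 = 22.
A6 applies (level before this adjustment is 22 ≥ 19, so +3): 22 + 3 = 25.
Level 25 exceeds the maximum of 22; capped at 22.
Final offense level: 22.
Criminal history: 4 prior points → Category II (4-10).
Level 22 falls in the 22 band.
Grid: Level 22 × Category II = 45-53 months.

45-53 months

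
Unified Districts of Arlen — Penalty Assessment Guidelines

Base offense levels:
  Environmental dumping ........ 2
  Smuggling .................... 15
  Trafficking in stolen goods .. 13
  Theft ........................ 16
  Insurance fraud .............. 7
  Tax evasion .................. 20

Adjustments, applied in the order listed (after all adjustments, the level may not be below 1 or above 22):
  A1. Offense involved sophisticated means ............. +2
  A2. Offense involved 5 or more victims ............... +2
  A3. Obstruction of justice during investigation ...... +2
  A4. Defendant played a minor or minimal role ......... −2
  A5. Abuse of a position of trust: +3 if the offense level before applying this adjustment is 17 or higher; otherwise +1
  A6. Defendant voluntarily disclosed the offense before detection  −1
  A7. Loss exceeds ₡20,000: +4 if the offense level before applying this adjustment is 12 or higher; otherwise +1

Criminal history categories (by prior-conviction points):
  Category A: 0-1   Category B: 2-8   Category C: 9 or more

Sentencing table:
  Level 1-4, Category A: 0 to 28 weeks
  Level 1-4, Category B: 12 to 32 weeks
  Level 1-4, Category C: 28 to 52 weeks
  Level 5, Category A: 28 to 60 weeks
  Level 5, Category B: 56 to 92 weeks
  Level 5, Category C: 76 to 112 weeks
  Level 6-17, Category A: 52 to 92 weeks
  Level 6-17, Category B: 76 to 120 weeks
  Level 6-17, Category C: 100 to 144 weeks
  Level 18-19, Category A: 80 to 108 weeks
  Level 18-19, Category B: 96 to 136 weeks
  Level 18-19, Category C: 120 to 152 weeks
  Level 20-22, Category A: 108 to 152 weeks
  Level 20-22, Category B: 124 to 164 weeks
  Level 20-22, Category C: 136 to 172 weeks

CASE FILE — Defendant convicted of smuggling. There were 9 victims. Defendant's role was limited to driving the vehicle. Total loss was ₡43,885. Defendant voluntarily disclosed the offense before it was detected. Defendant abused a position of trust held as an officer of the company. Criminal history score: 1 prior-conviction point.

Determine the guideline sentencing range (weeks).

80-108 weeks

Base offense level for smuggling: 15.
A2 applies: 15 + 2 = 17.
A4 applies: 17 − 2 = 15.
A5 applies (level before this adjustment is 15 < 17, so +1): 15 + 1 = 16.
A6 applies: 16 − 1 = 15.
A7 applies (level before this adjustment is 15 ≥ 12, so +4): 15 + 4 = 19.
Final offense level: 19.
Criminal history: 1 prior point → Category A (0-1).
Level 19 falls in the 18-19 band.
Grid: Level 18-19 × Category A = 80-108 weeks.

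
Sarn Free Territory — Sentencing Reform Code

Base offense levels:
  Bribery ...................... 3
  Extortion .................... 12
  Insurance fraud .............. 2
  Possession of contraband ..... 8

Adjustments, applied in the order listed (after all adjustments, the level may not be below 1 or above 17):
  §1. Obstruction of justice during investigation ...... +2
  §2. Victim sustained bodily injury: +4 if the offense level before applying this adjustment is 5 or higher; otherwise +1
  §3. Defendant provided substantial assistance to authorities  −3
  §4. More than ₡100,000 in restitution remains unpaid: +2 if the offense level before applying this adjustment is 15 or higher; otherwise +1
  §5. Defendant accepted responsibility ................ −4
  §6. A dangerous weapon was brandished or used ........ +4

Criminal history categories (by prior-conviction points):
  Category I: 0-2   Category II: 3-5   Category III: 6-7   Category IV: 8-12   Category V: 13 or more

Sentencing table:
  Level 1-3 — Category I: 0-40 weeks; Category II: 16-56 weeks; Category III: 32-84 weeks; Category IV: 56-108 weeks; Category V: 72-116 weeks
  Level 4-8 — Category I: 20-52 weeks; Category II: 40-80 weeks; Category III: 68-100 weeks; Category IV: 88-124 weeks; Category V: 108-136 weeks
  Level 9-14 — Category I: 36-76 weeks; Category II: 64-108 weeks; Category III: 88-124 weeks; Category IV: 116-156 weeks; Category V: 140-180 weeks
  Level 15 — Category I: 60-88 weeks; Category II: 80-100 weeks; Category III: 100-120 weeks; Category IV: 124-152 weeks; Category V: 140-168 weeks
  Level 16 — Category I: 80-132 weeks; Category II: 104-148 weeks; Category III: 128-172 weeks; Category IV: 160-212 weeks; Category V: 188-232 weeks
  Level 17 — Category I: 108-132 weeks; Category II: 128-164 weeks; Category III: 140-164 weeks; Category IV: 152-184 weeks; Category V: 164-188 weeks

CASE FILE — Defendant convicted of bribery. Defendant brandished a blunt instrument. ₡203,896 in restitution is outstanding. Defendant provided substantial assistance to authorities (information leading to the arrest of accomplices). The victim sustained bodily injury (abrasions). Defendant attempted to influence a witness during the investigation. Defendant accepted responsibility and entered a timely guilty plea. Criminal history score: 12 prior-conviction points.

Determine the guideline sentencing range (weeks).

Base offense level for bribery: 3.
§1 applies: 3 + 2 = 5.
§2 applies (level before this adjustment is 5 ≥ 5, so +4): 5 + 4 = 9.
§3 applies: 9 − 3 = 6.
§4 applies (level before this adjustment is 6 < 15, so +1): 6 + 1 = 7.
§5 applies: 7 − 4 = 3.
§6 applies: 3 + 4 = 7.
Final offense level: 7.
Criminal history: 12 prior points → Category IV (8-12).
Level 7 falls in the 4-8 band.
Grid: Level 4-8 × Category IV = 88-124 weeks.

88-124 weeks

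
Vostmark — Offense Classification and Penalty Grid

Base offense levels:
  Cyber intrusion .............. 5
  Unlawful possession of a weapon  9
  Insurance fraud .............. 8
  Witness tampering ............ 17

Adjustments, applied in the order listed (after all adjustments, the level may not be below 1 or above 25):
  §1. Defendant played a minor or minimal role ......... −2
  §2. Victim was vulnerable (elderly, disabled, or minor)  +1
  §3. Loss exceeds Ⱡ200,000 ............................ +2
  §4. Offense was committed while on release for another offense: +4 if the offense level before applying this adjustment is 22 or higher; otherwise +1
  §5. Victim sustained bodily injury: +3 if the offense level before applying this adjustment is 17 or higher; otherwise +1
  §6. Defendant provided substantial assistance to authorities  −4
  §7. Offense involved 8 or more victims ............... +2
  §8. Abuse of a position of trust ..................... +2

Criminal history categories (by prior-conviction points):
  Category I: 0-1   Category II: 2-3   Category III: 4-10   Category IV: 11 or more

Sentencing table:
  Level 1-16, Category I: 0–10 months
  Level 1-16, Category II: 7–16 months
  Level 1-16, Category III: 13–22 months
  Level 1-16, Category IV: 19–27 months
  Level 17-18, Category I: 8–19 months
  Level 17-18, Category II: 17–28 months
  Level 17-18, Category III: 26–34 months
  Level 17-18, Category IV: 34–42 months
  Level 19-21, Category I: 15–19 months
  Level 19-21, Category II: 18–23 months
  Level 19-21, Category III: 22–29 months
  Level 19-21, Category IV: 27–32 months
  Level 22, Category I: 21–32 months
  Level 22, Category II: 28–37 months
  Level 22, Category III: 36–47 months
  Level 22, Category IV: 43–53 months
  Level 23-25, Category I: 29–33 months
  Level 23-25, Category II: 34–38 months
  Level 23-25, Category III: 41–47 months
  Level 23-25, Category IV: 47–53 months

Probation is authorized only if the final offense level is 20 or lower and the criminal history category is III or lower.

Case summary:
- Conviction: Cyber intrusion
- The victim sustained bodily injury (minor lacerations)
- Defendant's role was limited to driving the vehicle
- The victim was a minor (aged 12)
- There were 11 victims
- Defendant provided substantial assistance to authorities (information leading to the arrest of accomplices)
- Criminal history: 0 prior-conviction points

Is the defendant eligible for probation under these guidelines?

Yes

Base offense level for cyber intrusion: 5.
§1 applies: 5 − 2 = 3.
§2 applies: 3 + 1 = 4.
§3 does not apply.
§4 does not apply.
§5 applies (level before this adjustment is 4 < 17, so +1): 4 + 1 = 5.
§6 applies: 5 − 4 = 1.
§7 applies: 1 + 2 = 3.
Final offense level: 3.
Criminal history: 0 prior points → Category I (0-1).
Level 3 falls in the 1-16 band.
Grid: Level 1-16 × Category I = 0-10 months.
Probation check: level 3 ≤ 20 and category I ≤ III → eligible.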